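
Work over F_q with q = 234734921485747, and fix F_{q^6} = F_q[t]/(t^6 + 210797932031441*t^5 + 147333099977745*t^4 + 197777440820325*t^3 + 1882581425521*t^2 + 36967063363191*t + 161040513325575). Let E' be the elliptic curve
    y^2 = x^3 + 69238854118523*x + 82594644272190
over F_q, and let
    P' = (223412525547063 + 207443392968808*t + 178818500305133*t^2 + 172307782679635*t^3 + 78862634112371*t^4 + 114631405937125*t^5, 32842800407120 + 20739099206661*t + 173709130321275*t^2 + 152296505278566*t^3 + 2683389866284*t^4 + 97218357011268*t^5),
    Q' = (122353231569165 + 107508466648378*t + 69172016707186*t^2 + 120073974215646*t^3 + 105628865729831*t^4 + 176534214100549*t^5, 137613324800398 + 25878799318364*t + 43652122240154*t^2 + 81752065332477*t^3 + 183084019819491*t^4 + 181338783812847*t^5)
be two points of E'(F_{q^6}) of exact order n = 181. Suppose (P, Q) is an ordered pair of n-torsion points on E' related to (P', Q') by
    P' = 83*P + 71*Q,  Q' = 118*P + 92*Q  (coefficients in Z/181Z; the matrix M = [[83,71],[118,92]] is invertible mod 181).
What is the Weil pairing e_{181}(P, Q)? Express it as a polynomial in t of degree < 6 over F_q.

178552878917989 + 186122101314568*t + 147294948098668*t^2 + 75003429229385*t^3 + 222802403053972*t^4 + 87471683513155*t^5

Since e_{181}(P,P)=e_{181}(Q,Q)=1 and e_{181}(Q,P)=e_{181}(P,Q)^{-1}, expanding e_{181}(83*P + 71*Q,118*P + 92*Q) leaves e(P,Q)^det(M).
det M = 83*92 - 71*118 = -742 = 163 (mod 181); 163^{-1} = 10 (mod 181).
Build f_{181,P'} and f_{181,Q'} via the 8-bit ladder of 181=10110101_2; evaluate at shifted divisors; quotient in F_{234734921485747^6}.
Result: e(P',Q') = 40691093739677 + 69351932729303*t + 60098313966635*t^2 + 233684594239569*t^3 + 139523946800656*t^4 + 175471444224148*t^5.
(40691093739677 + 69351932729303*t + 60098313966635*t^2 + 233684594239569*t^3 + 139523946800656*t^4 + 175471444224148*t^5)^{10} mod (234734921485747,f) = 178552878917989 + 186122101314568*t + 147294948098668*t^2 + 75003429229385*t^3 + 222802403053972*t^4 + 87471683513155*t^5.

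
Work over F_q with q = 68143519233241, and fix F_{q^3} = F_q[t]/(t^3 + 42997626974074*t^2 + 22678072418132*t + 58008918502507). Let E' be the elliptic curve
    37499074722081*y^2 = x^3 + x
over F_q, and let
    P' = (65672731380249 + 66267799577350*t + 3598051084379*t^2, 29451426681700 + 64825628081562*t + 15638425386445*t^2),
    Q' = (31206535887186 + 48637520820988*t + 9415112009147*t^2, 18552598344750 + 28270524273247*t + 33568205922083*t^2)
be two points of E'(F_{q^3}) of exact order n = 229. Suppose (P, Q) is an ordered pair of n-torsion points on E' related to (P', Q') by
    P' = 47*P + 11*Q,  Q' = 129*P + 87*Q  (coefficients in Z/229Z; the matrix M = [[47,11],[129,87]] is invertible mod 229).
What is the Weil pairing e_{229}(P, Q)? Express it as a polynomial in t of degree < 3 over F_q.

Since e_{229}(P,P)=e_{229}(Q,Q)=1 and e_{229}(Q,P)=e_{229}(P,Q)^{-1}, expanding e_{229}(47*P + 11*Q,129*P + 87*Q) leaves e(P,Q)^det(M).
So e_{229}(P,Q) = e_{229}(P',Q')^{91}, since 151*91 = 1 mod 229.
(x,y)|->(33866967966559x,33866967966559y) sends E' to y^2=x^3+30492794631732*x.
n = 229 = (11100101)_2 (8 bits, wt 5); accumulate f_{229,P'}(Q'+S)/f_{229,P'}(S) along the 7-step ladder.
f_P(D_Q)/f_Q(D_P) = 9888075330344 + 26359706915291*t + 62748847952841*t^2.
(9888075330344 + 26359706915291*t + 62748847952841*t^2)^{91} mod (68143519233241,f) = 63005906698421 + 25175829712941*t + 5904696975310*t^2.

63005906698421 + 25175829712941*t + 5904696975310*t^2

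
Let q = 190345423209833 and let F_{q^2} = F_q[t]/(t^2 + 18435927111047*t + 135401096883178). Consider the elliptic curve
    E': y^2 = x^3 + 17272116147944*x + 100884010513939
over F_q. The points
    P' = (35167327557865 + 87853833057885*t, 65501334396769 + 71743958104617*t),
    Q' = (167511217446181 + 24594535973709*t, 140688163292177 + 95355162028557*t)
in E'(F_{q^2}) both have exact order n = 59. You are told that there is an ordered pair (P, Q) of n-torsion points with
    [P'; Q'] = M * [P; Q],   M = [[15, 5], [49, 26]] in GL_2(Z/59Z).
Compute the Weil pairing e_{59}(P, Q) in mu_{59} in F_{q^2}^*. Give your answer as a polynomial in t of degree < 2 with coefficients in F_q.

40883653546066 + 169705596073178*t

Under M = [[15,5],[49,26]] in GL_2(Z/59), e_{59}(P',Q') = e_{59}(P,Q)^(15*26-5*49 mod 59).
det M = 15*26 - 5*49 = 145 = 27 (mod 59); 27^{-1} = 35 (mod 59).
Run Miller on y^2=x^3+17272116147944*x+100884010513939 over F_{190345423209833}: ladder 111011 (6 bits); e = f_P(D_Q)/f_Q(D_P).
f_P(D_Q)/f_Q(D_P) = 114809877151124 + 88211359349217*t.
e_{59}(P,Q) = (114809877151124 + 88211359349217*t)^{35} = 40883653546066 + 169705596073178*t.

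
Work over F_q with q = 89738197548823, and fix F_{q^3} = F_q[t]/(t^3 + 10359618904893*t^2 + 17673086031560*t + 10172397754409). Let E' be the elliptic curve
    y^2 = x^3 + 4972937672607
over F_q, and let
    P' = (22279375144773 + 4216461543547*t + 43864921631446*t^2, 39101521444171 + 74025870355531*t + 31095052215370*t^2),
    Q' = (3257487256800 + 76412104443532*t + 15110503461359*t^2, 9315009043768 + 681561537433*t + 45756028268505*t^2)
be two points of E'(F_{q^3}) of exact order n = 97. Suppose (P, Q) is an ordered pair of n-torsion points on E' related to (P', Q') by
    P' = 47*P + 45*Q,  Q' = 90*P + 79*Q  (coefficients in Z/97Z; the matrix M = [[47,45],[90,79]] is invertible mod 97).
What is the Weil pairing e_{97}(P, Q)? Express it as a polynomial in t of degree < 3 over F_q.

e_{97} is bilinear + alternating on E[97], so e_{97}(47*P + 45*Q, 90*P + 79*Q) = e_{97}(P,Q)^(47*79-45*90).
det M = 47*79 - 45*90 = -337 = 51 (mod 97); 51^{-1} = 78 (mod 97).
Double-and-add over 1100001: 7-1 doublings, 3-1 additions; each step l_{T,T}/v_{2T} or l_{T,P'}/v at Q'+S for random S.
f_P(D_Q)/f_Q(D_P) = 9992649467995 + 79035574118175*t + 41894353687252*t^2.
Raise to 78: e(P,Q) = 33999928461675 + 72639082553201*t + 33923592711630*t^2 in mu_{97}.

33999928461675 + 72639082553201*t + 33923592711630*t^2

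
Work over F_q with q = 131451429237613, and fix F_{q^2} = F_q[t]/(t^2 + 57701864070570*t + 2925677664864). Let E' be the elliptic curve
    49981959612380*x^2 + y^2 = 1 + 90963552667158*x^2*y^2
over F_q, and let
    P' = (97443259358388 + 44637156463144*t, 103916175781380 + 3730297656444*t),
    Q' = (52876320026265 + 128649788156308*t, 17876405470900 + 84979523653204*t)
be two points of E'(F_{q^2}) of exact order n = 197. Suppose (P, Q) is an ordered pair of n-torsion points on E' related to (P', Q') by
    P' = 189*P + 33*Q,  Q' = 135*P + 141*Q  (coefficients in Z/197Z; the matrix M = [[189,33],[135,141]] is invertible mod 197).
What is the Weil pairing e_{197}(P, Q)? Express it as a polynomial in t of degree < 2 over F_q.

46215682840395 + 35715857652204*t

Since e_{197}(P,P)=e_{197}(Q,Q)=1 and e_{197}(Q,P)=e_{197}(P,Q)^{-1}, expanding e_{197}(189*P + 33*Q,135*P + 141*Q) leaves e(P,Q)^det(M).
Inverting 130 mod 197: 147. Thus e_{197}(P,Q) = e(P',Q')^{147}.
Edwards a_E,d_E -> Montgomery A=31176649653411,B=122060143950217 -> Weierstrass 6709393301156,128428175601331 via alpha=111125204871665,beta=55480316355112.
Miller loop for e_{197} over F_{131451429237613^2}: bits of 197 = 11000101; 7 double steps + 3 add steps, l/v at each.
The quotient is 82903920405848 + 108091471185746*t.
Hence e(P,Q) = 46215682840395 + 35715857652204*t in F_{131451429237613^2}^*.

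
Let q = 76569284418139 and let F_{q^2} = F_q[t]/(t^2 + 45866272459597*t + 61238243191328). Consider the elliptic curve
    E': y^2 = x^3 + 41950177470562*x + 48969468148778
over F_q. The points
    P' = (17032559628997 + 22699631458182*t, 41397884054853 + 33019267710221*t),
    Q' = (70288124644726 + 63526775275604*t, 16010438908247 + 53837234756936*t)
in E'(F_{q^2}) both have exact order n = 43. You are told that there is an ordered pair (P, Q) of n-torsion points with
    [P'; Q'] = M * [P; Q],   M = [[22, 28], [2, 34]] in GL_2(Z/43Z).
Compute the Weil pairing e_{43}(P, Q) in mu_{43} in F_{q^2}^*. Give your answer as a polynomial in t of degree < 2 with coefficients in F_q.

56712524753606 + 2045547594945*t

Under M = [[22,28],[2,34]] in GL_2(Z/43), e_{43}(P',Q') = e_{43}(P,Q)^(22*34-28*2 mod 43).
22*34 - 28*2 = 692; reduced mod 43: det = 4, inverse 11.
Run Miller on y^2=x^3+41950177470562*x+48969468148778 over F_{76569284418139}: ladder 101011 (6 bits); e = f_P(D_Q)/f_Q(D_P).
So e_{43}(P',Q') = 59577659475775 + 57737821412287*t.
(59577659475775 + 57737821412287*t)^{11} mod (76569284418139,f) = 56712524753606 + 2045547594945*t.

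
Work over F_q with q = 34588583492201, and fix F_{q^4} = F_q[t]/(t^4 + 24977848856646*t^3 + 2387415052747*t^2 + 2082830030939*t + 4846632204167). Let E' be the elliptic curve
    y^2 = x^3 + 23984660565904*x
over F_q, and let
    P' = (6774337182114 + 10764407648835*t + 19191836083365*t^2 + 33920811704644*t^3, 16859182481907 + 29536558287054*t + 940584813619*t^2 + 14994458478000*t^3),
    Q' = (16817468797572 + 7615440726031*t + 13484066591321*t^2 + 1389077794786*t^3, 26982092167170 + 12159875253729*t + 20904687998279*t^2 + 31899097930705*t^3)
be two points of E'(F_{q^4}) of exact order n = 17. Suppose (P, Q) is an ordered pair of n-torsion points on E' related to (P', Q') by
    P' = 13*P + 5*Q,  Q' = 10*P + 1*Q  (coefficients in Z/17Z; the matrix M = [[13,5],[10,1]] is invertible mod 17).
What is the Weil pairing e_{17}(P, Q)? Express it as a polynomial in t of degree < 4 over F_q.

11497318103263 + 24674361426371*t + 11460723946697*t^2 + 27393722200940*t^3

The 17-Weil pairing on E[17] over F_{34588583492201} is alternating-bilinear: e_{17}(P',Q') = e_{17}(P,Q)^det(M).
13*1 - 5*10 = -37; reduced mod 17: det = 14, inverse 11.
Double-and-add over 10001: 5-1 doublings, 2-1 additions; each step l_{T,T}/v_{2T} or l_{T,P'}/v at Q'+S for random S.
Miller gives e_{17}(P',Q') = 32537996208975 + 25389887090775*t + 22900051527084*t^2 + 19112523191737*t^3 in F_{34588583492201^4}.
(32537996208975 + 25389887090775*t + 22900051527084*t^2 + 19112523191737*t^3)^{11} mod (34588583492201,f) = 11497318103263 + 24674361426371*t + 11460723946697*t^2 + 27393722200940*t^3.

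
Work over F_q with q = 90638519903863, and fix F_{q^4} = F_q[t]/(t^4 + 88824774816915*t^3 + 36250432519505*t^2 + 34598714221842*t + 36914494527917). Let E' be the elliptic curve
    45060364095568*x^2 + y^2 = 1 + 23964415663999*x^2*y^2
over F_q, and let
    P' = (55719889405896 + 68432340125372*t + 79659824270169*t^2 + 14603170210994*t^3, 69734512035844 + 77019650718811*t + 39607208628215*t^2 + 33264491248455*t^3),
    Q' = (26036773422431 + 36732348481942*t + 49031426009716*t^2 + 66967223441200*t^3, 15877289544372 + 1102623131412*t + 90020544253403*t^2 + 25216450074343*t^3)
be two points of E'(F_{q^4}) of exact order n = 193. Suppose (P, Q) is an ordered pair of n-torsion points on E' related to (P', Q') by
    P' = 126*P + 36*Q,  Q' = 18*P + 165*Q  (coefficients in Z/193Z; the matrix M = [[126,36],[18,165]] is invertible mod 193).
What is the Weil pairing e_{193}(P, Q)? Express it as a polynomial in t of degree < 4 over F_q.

17145890807878 + 84243027237424*t + 75342112097912*t^2 + 46056077257286*t^3

Since e_{193}(P,P)=e_{193}(Q,Q)=1 and e_{193}(Q,P)=e_{193}(P,Q)^{-1}, expanding e_{193}(126*P + 36*Q,18*P + 165*Q) leaves e(P,Q)^det(M).
Inverting 70 mod 193: 91. Thus e_{193}(P,Q) = e(P',Q')^{91}.
Edwards->Montgomery: u=(1+y)/(1-y), v=u/x -> 56794268335913v^2=u^3+55160223599825u^2+u; then x_W=27933617083858u+26610549943905: y^2=x^3+83387216273216*x+84890842945214.
Miller loop for e_{193} over F_{90638519903863^4}: bits of 193 = 11000001; 7 double steps + 2 add steps, l/v at each.
The quotient is 19968072566995 + 28007920310815*t + 33740543338709*t^2 + 55158543733351*t^3.
Hence e(P,Q) = 17145890807878 + 84243027237424*t + 75342112097912*t^2 + 46056077257286*t^3 in F_{90638519903863^4}^*.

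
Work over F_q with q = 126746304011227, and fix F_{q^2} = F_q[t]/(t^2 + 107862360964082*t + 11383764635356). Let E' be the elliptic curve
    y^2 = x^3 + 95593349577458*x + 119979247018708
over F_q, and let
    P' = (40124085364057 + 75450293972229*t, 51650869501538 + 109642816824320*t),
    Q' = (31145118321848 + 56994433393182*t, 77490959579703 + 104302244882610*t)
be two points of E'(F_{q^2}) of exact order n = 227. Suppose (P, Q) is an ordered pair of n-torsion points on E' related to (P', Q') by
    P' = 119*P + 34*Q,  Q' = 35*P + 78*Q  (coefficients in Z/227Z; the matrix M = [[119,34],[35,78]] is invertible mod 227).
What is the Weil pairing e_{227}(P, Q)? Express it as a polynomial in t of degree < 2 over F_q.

71482570567397 + 74974201544544*t

e_{227} is bilinear + alternating on E[227], so e_{227}(119*P + 34*Q, 35*P + 78*Q) = e_{227}(P,Q)^(119*78-34*35).
So e_{227}(P,Q) = e_{227}(P',Q')^{122}, since 147*122 = 1 mod 227.
n = 227 = (11100011)_2 (8 bits, wt 5); accumulate f_{227,P'}(Q'+S)/f_{227,P'}(S) along the 7-step ladder.
f_P(D_Q)/f_Q(D_P) = 35356077032061 + 15731585031799*t.
Finally e_{227}(P,Q) = 71482570567397 + 74974201544544*t.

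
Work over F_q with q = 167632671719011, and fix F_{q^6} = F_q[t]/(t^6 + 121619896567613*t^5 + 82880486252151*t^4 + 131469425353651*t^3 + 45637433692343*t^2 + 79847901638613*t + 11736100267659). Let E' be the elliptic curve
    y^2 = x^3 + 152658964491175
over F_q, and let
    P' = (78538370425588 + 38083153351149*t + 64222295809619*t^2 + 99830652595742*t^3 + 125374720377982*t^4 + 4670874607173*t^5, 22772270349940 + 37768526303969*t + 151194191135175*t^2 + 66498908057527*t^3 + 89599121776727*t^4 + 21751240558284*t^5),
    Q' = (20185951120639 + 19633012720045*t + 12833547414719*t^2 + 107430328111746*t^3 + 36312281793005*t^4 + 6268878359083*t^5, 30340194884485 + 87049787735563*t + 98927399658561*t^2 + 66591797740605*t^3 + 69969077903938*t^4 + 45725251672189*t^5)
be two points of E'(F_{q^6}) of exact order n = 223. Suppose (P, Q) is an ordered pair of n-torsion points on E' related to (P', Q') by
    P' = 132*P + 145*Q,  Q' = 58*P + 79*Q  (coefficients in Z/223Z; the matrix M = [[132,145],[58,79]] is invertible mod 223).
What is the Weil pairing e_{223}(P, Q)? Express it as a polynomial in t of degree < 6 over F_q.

e_{223}(aP+bQ,cP+dQ) = e_{223}(P,Q)^(ad-bc); with (a,b,c,d)=(132,145,58,79) this gives the det-223 law.
Inverting 11 mod 223: 142. Thus e_{223}(P,Q) = e(P',Q')^{142}.
Double-and-add over 11011111: 8-1 doublings, 7-1 additions; each step l_{T,T}/v_{2T} or l_{T,P'}/v at Q'+S for random S.
e_{223}(P',Q') = 85536006135231 + 79001392287500*t + 54431590919112*t^2 + 117355260793320*t^3 + 63838656802203*t^4 + 152503757837527*t^5.
Raise to 142: e(P,Q) = 48718929115005 + 84949881311985*t + 19114097976636*t^2 + 10910316739244*t^3 + 54496386236508*t^4 + 84743672341449*t^5 in mu_{223}.

48718929115005 + 84949881311985*t + 19114097976636*t^2 + 10910316739244*t^3 + 54496386236508*t^4 + 84743672341449*t^5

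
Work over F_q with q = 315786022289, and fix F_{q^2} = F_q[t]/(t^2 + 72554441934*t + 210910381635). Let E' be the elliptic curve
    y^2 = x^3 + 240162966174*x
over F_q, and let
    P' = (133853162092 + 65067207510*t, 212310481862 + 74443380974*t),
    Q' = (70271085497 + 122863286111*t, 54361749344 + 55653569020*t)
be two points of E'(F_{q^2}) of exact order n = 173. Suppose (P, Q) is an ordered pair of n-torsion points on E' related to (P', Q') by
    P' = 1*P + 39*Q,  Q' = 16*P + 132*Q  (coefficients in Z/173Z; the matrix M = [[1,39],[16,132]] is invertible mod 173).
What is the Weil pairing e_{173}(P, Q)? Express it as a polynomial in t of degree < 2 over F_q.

Since e_{173}(P,P)=e_{173}(Q,Q)=1 and e_{173}(Q,P)=e_{173}(P,Q)^{-1}, expanding e_{173}(1*P + 39*Q,16*P + 132*Q) leaves e(P,Q)^det(M).
Inverting 27 mod 173: 141. Thus e_{173}(P,Q) = e(P',Q')^{141}.
n = 173 = (10101101)_2 (8 bits, wt 5); accumulate f_{173,P'}(Q'+S)/f_{173,P'}(S) along the 7-step ladder.
Result: e(P',Q') = 101893529599 + 16902195166*t.
Finally e_{173}(P,Q) = 200879844950 + 157933436899*t.

200879844950 + 157933436899*t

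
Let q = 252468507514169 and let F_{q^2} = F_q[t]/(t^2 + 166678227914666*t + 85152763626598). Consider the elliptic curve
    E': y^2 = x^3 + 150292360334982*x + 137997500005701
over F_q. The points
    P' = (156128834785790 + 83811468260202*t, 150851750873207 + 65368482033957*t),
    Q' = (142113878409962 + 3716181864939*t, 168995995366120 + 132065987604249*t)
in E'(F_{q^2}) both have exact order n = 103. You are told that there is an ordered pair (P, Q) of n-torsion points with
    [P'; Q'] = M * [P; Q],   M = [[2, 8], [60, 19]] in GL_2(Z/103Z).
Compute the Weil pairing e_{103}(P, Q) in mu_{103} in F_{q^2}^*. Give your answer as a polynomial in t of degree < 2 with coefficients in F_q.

e_{103}(aP+bQ,cP+dQ) = e_{103}(P,Q)^(ad-bc); with (a,b,c,d)=(2,8,60,19) this gives the det-103 law.
det(M) mod 103 = 73; its inverse in (Z/103)^* is 24 (check: 73*24 mod 103 = 1).
Double-and-add over 1100111: 7-1 doublings, 5-1 additions; each step l_{T,T}/v_{2T} or l_{T,P'}/v at Q'+S for random S.
The quotient is 171000874536244 + 58181987985642*t.
Hence e(P,Q) = 173729430912472 + 238914077667735*t in F_{252468507514169^2}^*.

173729430912472 + 238914077667735*t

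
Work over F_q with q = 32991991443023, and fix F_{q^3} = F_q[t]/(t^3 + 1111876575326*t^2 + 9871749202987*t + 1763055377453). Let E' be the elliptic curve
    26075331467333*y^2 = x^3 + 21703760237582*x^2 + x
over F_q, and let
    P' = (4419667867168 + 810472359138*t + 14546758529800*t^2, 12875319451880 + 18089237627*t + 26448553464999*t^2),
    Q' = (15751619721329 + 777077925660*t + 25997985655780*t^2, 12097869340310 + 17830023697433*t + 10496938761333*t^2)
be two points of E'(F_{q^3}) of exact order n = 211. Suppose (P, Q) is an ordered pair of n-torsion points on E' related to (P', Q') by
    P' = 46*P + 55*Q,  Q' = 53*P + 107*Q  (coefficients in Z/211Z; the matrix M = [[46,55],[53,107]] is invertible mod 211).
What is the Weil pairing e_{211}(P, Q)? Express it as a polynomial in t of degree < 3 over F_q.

Under M = [[46,55],[53,107]] in GL_2(Z/211), e_{211}(P',Q') = e_{211}(P,Q)^(46*107-55*53 mod 211).
So e_{211}(P,Q) = e_{211}(P',Q')^{127}, since 108*127 = 1 mod 211.
Set x_W=11554378664941*u+31993009173353, y_W=11554378664941*v; then E': y_W^2=x_W^3+20759554879411*x_W+2377989614655.
Build f_{211,P'} and f_{211,Q'} via the 8-bit ladder of 211=11010011_2; evaluate at shifted divisors; quotient in F_{32991991443023^3}.
Result: e(P',Q') = 10055239247117 + 16886048058035*t + 18718568337748*t^2.
(10055239247117 + 16886048058035*t + 18718568337748*t^2)^{127} mod (32991991443023,f) = 9721700880722 + 394613571946*t + 7057387878507*t^2.

9721700880722 + 394613571946*t + 7057387878507*t^2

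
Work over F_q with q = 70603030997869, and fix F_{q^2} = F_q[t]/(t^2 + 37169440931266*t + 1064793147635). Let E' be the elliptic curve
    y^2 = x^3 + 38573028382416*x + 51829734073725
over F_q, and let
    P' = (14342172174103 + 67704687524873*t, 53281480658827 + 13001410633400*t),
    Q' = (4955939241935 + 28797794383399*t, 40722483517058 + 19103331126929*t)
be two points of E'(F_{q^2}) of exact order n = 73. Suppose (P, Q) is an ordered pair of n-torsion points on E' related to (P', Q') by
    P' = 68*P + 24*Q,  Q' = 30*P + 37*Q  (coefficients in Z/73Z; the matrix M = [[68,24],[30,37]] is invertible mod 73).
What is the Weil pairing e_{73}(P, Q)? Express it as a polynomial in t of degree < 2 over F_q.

35504371761664 + 29700706785775*t

e_{73} is bilinear + alternating on E[73], so e_{73}(68*P + 24*Q, 30*P + 37*Q) = e_{73}(P,Q)^(68*37-24*30).
det(M) mod 73 = 44; its inverse in (Z/73)^* is 5 (check: 44*5 mod 73 = 1).
n = 73 = (1001001)_2 (7 bits, wt 3); accumulate f_{73,P'}(Q'+S)/f_{73,P'}(S) along the 6-step ladder.
Miller gives e_{73}(P',Q') = 27865182001997 + 51474047391990*t in F_{70603030997869^2}.
(27865182001997 + 51474047391990*t)^{5} mod (70603030997869,f) = 35504371761664 + 29700706785775*t.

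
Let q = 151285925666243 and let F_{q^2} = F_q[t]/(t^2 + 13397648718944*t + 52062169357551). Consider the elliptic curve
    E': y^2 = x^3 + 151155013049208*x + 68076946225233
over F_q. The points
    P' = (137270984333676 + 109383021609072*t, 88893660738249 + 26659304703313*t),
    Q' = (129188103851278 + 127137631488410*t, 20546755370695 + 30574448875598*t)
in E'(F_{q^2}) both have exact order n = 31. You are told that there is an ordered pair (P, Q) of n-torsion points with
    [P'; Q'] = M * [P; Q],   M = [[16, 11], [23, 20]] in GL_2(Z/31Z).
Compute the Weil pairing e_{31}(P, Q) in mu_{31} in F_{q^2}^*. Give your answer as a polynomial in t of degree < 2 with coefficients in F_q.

Since e_{31}(P,P)=e_{31}(Q,Q)=1 and e_{31}(Q,P)=e_{31}(P,Q)^{-1}, expanding e_{31}(16*P + 11*Q,23*P + 20*Q) leaves e(P,Q)^det(M).
det M = 16*20 - 11*23 = 67 = 5 (mod 31); 5^{-1} = 25 (mod 31).
n = 31 = (11111)_2 (5 bits, wt 5); accumulate f_{31,P'}(Q'+S)/f_{31,P'}(S) along the 4-step ladder.
The quotient is 22302815569541 + 123180123550505*t.
Finally e_{31}(P,Q) = 94175537127765 + 76506011209828*t.

94175537127765 + 76506011209828*t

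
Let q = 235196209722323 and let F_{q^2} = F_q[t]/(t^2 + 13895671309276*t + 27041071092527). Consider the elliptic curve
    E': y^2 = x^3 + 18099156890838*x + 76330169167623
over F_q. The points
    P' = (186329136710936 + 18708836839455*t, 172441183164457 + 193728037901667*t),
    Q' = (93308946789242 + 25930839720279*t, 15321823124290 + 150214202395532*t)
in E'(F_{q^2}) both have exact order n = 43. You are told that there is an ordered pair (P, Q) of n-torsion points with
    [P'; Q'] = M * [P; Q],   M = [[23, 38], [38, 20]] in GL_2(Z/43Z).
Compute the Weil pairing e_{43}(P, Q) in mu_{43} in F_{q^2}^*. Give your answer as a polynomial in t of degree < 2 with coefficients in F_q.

150827574950167 + 152033074167815*t

Under M = [[23,38],[38,20]] in GL_2(Z/43), e_{43}(P',Q') = e_{43}(P,Q)^(23*20-38*38 mod 43).
23*20 - 38*38 = -984; reduced mod 43: det = 5, inverse 26.
Double-and-add over 101011: 6-1 doublings, 4-1 additions; each step l_{T,T}/v_{2T} or l_{T,P'}/v at Q'+S for random S.
Result: e(P',Q') = 225870278846232 + 139322175726980*t.
Finally e_{43}(P,Q) = 150827574950167 + 152033074167815*t.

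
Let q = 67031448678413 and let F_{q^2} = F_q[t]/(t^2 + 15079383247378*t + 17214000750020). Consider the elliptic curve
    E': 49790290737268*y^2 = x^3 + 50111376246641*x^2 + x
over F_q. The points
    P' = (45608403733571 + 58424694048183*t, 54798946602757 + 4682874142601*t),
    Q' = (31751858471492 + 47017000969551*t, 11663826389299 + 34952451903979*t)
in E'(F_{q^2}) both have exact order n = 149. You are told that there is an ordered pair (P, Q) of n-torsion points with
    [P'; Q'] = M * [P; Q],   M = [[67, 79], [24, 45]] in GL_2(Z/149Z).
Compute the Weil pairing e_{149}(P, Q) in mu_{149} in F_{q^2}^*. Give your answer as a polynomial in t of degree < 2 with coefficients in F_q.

Under M = [[67,79],[24,45]] in GL_2(Z/149), e_{149}(P',Q') = e_{149}(P,Q)^(67*45-79*24 mod 149).
So e_{149}(P,Q) = e_{149}(P',Q')^{100}, since 76*100 = 1 mod 149.
Undo Montgomery via alpha=38124898405685, beta=30826057353884: (a',b')=(39929271519690,39435457394367) over F_{67031448678413}.
Build f_{149,P'} and f_{149,Q'} via the 8-bit ladder of 149=10010101_2; evaluate at shifted divisors; quotient in F_{67031448678413^2}.
Result: e(P',Q') = 65432439336660 + 28395303096097*t.
e_{149}(P,Q) = (65432439336660 + 28395303096097*t)^{100} = 56876968591874 + 18400082711680*t.

56876968591874 + 18400082711680*t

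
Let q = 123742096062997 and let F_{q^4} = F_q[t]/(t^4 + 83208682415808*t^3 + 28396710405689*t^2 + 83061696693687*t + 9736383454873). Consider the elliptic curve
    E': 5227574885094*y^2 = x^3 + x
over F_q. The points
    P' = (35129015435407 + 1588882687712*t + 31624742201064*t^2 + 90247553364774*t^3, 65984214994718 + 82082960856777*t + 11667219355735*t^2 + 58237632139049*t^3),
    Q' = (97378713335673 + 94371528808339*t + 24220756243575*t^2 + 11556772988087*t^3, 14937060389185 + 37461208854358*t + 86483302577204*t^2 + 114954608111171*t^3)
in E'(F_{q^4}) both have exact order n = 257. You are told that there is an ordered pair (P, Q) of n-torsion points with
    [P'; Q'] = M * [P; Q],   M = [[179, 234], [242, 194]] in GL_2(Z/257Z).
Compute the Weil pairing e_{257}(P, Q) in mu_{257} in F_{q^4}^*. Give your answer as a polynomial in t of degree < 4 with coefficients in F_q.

e_{257} is bilinear + alternating on E[257], so e_{257}(179*P + 234*Q, 242*P + 194*Q) = e_{257}(P,Q)^(179*194-234*242).
Hence e(P,Q) = e(P',Q')^{9} where 9 = 200^{-1} mod 257.
Montgomery->Weierstrass: x_W = 16098118732071*x, y_W=16098118732071*y on F_{123742096062997}; lands on y^2=x^3+24204823585993*x.
9-bit Miller (100000001) on E'/F_{123742096062997} with a'=24204823585993, b'=0: accumulate tangent/chord ratios at Q'+S and P'+S'.
So e_{257}(P',Q') = 19075398694061 + 35882385792386*t + 118280274050984*t^2 + 2023325998205*t^3.
e_{257}(P,Q) = (19075398694061 + 35882385792386*t + 118280274050984*t^2 + 2023325998205*t^3)^{9} = 98977168249671 + 47378121384562*t + 117643779874355*t^2 + 31127114559610*t^3.

98977168249671 + 47378121384562*t + 117643779874355*t^2 + 31127114559610*t^3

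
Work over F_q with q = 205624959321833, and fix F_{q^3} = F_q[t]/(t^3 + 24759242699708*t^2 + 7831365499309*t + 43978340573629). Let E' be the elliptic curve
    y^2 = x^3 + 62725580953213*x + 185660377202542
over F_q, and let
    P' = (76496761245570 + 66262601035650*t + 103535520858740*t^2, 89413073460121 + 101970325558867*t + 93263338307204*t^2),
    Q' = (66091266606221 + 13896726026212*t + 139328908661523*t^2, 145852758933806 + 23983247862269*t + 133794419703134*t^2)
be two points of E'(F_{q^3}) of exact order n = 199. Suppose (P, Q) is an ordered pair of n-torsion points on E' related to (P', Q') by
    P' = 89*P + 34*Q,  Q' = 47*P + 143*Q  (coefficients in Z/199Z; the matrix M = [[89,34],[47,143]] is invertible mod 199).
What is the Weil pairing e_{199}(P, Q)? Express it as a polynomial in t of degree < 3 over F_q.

54648580394449 + 181163248272333*t + 13125679395823*t^2

e_{199} is bilinear + alternating on E[199], so e_{199}(89*P + 34*Q, 47*P + 143*Q) = e_{199}(P,Q)^(89*143-34*47).
So e_{199}(P,Q) = e_{199}(P',Q')^{53}, since 184*53 = 1 mod 199.
n = 199 = (11000111)_2 (8 bits, wt 5); accumulate f_{199,P'}(Q'+S)/f_{199,P'}(S) along the 7-step ladder.
The quotient is 105489807605237 + 97577394339458*t + 84323934528871*t^2.
(105489807605237 + 97577394339458*t + 84323934528871*t^2)^{53} mod (205624959321833,f) = 54648580394449 + 181163248272333*t + 13125679395823*t^2.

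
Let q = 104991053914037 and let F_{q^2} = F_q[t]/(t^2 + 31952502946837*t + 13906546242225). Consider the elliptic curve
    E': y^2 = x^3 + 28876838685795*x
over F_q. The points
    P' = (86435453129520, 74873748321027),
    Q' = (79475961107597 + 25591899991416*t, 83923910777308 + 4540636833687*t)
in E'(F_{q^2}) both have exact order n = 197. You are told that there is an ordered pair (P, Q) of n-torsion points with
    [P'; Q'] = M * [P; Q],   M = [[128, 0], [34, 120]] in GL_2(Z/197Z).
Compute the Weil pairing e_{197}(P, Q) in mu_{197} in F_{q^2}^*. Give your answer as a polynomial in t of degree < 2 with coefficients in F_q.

1465189197305 + 83775862016607*t

e_{197} is bilinear + alternating on E[197], so e_{197}(128*P, 34*P + 120*Q) = e_{197}(P,Q)^(128*120-0*34).
128*120 - 0*34 = 15360; reduced mod 197: det = 191, inverse 164.
Build f_{197,P'} and f_{197,Q'} via the 8-bit ladder of 197=11000101_2; evaluate at shifted divisors; quotient in F_{104991053914037^2}.
e_{197}(P',Q') = 96295365247727 + 104255585815419*t.
Raise to 164: e(P,Q) = 1465189197305 + 83775862016607*t in mu_{197}.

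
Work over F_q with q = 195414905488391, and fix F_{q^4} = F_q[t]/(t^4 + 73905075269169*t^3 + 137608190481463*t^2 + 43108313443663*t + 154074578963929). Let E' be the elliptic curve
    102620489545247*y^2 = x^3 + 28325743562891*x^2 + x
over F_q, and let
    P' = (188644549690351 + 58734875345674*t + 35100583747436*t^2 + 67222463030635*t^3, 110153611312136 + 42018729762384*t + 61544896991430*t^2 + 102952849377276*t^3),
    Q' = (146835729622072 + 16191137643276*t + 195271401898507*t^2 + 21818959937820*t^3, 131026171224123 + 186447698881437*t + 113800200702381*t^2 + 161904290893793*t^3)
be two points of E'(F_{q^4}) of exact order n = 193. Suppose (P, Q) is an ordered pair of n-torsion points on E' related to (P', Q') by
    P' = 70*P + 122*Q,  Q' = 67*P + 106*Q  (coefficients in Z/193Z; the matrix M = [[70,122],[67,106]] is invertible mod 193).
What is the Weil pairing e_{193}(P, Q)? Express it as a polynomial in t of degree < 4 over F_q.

46308564824911 + 104141074689485*t + 102933356759373*t^2 + 148208734946951*t^3

Alternating bilinearity on E[193] (values in mu_{193} in F_{195414905488391^4}) gives e(P',Q') = e(P,Q)^det(M).
So e_{193}(P,Q) = e_{193}(P',Q')^{118}, since 18*118 = 1 mod 193.
Undo Montgomery via alpha=21853606339408, beta=25102481738841: (a',b')=(130484644442884,54713618420622) over F_{195414905488391}.
8-bit Miller (11000001) on E'/F_{195414905488391} with a'=130484644442884, b'=54713618420622: accumulate tangent/chord ratios at Q'+S and P'+S'.
f_P(D_Q)/f_Q(D_P) = 187417771246329 + 54918014942849*t + 130841045215958*t^2 + 63451477904772*t^3.
Hence e(P,Q) = 46308564824911 + 104141074689485*t + 102933356759373*t^2 + 148208734946951*t^3 in F_{195414905488391^4}^*.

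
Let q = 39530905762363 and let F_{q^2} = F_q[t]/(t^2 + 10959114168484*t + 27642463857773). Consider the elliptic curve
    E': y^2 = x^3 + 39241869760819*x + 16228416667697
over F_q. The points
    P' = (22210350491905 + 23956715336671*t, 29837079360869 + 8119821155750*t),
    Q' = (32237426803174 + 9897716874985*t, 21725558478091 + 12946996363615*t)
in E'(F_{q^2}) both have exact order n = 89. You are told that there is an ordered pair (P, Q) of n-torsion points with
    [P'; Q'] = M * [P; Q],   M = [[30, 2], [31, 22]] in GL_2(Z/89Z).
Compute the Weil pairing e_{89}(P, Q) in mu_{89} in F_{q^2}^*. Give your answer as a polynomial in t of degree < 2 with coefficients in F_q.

27118004124803 + 9919775072570*t

Under M = [[30,2],[31,22]] in GL_2(Z/89), e_{89}(P',Q') = e_{89}(P,Q)^(30*22-2*31 mod 89).
Inverting 64 mod 89: 32. Thus e_{89}(P,Q) = e(P',Q')^{32}.
Build f_{89,P'} and f_{89,Q'} via the 7-bit ladder of 89=1011001_2; evaluate at shifted divisors; quotient in F_{39530905762363^2}.
e_{89}(P',Q') = 22743920112791 + 2808779263643*t.
Raise to 32: e(P,Q) = 27118004124803 + 9919775072570*t in mu_{89}.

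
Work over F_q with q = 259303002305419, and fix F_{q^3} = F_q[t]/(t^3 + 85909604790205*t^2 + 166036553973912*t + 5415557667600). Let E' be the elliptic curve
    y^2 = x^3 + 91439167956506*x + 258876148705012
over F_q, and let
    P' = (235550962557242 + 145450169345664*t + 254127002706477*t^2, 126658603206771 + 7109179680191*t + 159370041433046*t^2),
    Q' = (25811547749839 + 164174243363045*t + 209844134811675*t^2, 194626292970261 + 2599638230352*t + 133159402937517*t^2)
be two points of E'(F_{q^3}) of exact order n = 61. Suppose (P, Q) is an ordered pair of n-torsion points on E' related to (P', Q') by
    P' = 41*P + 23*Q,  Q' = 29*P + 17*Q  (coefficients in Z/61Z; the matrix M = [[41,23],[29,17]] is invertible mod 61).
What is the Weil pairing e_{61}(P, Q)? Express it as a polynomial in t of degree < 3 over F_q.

Alternating bilinearity on E[61] (values in mu_{61} in F_{259303002305419^3}) gives e(P',Q') = e(P,Q)^det(M).
41*17 - 23*29 = 30; reduced mod 61: det = 30, inverse 59.
6-bit Miller (111101) on E'/F_{259303002305419} with a'=91439167956506, b'=258876148705012: accumulate tangent/chord ratios at Q'+S and P'+S'.
e_{61}(P',Q') = 29331656722877 + 111065379667316*t + 135348323637716*t^2.
e_{61}(P,Q) = (29331656722877 + 111065379667316*t + 135348323637716*t^2)^{59} = 219348127864200 + 48366899711760*t + 83842389029190*t^2.

219348127864200 + 48366899711760*t + 83842389029190*t^2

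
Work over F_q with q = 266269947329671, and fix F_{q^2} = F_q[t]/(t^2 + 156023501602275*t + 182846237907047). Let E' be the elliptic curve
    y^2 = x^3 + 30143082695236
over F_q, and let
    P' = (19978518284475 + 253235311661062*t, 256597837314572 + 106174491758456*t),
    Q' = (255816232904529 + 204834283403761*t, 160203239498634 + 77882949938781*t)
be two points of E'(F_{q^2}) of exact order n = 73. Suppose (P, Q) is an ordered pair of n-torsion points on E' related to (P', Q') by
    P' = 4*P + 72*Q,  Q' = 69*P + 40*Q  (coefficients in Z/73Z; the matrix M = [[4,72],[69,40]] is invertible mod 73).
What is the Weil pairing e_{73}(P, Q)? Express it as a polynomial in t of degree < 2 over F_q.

151465211078382 + 103883908347153*t

Alternating bilinearity on E[73] (values in mu_{73} in F_{266269947329671^2}) gives e(P',Q') = e(P,Q)^det(M).
det M = 4*40 - 72*69 = -4808 = 10 (mod 73); 10^{-1} = 22 (mod 73).
Build f_{73,P'} and f_{73,Q'} via the 7-bit ladder of 73=1001001_2; evaluate at shifted divisors; quotient in F_{266269947329671^2}.
The quotient is 27257827878294 + 184302498270910*t.
Raise to 22: e(P,Q) = 151465211078382 + 103883908347153*t in mu_{73}.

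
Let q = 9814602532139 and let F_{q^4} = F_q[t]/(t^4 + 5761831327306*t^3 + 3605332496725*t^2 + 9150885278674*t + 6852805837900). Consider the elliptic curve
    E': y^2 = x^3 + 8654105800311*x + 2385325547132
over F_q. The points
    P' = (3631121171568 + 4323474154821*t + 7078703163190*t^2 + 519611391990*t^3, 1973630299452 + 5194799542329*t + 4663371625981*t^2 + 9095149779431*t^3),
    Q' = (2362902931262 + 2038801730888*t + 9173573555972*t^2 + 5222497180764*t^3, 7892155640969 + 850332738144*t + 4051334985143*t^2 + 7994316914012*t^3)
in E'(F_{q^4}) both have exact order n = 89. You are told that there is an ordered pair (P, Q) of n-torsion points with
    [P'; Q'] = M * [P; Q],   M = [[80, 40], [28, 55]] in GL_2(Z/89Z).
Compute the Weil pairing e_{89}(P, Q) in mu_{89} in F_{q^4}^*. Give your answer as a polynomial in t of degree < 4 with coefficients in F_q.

4329772789884 + 8824078550810*t + 3069738469657*t^2 + 4661422652912*t^3

e_{89}(aP+bQ,cP+dQ) = e_{89}(P,Q)^(ad-bc); with (a,b,c,d)=(80,40,28,55) this gives the det-89 law.
Inverting 76 mod 89: 41. Thus e_{89}(P,Q) = e(P',Q')^{41}.
Run Miller on y^2=x^3+8654105800311*x+2385325547132 over F_{9814602532139}: ladder 1011001 (7 bits); e = f_P(D_Q)/f_Q(D_P).
f_P(D_Q)/f_Q(D_P) = 9657349530170 + 7361259322648*t + 2146453648838*t^2 + 5486872140793*t^3.
e_{89}(P,Q) = (9657349530170 + 7361259322648*t + 2146453648838*t^2 + 5486872140793*t^3)^{41} = 4329772789884 + 8824078550810*t + 3069738469657*t^2 + 4661422652912*t^3.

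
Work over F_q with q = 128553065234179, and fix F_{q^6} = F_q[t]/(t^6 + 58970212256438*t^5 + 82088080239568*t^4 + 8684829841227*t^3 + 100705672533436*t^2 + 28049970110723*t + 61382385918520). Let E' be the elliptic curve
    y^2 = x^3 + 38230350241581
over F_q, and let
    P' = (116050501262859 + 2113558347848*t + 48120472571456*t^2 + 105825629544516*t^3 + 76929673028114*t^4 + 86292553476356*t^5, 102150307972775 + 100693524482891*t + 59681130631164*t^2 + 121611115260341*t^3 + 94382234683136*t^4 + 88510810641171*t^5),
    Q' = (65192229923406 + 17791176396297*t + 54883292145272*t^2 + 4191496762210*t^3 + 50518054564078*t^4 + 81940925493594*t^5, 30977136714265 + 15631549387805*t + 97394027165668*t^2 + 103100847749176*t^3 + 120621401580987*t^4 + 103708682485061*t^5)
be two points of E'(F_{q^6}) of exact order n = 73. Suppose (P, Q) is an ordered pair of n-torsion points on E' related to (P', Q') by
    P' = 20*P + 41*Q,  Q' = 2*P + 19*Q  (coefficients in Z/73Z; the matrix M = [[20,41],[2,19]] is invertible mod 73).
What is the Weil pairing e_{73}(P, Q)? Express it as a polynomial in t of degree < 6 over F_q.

69939406699250 + 51629279132453*t + 35152518490796*t^2 + 63882006148335*t^3 + 112303676527793*t^4 + 43881800044964*t^5

e_{73}(aP+bQ,cP+dQ) = e_{73}(P,Q)^(ad-bc); with (a,b,c,d)=(20,41,2,19) this gives the det-73 law.
So e_{73}(P,Q) = e_{73}(P',Q')^{61}, since 6*61 = 1 mod 73.
Build f_{73,P'} and f_{73,Q'} via the 7-bit ladder of 73=1001001_2; evaluate at shifted divisors; quotient in F_{128553065234179^6}.
Result: e(P',Q') = 21171088759551 + 10590922819820*t + 66839253966678*t^2 + 66608731742234*t^3 + 85951177532283*t^4 + 21253829228526*t^5.
Finally e_{73}(P,Q) = 69939406699250 + 51629279132453*t + 35152518490796*t^2 + 63882006148335*t^3 + 112303676527793*t^4 + 43881800044964*t^5.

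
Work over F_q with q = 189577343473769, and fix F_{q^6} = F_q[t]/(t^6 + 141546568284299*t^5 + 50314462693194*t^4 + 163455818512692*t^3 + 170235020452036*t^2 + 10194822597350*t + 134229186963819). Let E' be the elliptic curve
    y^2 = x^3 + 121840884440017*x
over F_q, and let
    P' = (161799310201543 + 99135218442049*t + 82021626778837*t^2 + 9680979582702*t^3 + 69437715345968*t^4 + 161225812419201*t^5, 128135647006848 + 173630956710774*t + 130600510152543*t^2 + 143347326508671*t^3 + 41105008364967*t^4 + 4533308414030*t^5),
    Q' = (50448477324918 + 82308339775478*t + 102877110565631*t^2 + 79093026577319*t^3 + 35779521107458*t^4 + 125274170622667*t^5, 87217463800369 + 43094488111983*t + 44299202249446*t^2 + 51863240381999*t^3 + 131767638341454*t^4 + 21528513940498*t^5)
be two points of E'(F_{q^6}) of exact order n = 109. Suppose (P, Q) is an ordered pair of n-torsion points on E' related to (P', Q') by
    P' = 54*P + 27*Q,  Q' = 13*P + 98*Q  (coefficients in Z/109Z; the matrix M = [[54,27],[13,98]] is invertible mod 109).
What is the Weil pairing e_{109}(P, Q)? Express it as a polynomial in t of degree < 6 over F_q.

The 109-Weil pairing on E[109] over F_{189577343473769} is alternating-bilinear: e_{109}(P',Q') = e_{109}(P,Q)^det(M).
det M = 54*98 - 27*13 = 4941 = 36 (mod 109); 36^{-1} = 106 (mod 109).
Miller loop for e_{109} over F_{189577343473769^6}: bits of 109 = 1101101; 6 double steps + 4 add steps, l/v at each.
So e_{109}(P',Q') = 20171301397509 + 94081364653455*t + 4190411727080*t^2 + 55416626759574*t^3 + 179321926805902*t^4 + 119084044978560*t^5.
Finally e_{109}(P,Q) = 68396535855300 + 42973326937957*t + 94782714536884*t^2 + 93903351631905*t^3 + 78084178067067*t^4 + 127947250736450*t^5.

68396535855300 + 42973326937957*t + 94782714536884*t^2 + 93903351631905*t^3 + 78084178067067*t^4 + 127947250736450*t^5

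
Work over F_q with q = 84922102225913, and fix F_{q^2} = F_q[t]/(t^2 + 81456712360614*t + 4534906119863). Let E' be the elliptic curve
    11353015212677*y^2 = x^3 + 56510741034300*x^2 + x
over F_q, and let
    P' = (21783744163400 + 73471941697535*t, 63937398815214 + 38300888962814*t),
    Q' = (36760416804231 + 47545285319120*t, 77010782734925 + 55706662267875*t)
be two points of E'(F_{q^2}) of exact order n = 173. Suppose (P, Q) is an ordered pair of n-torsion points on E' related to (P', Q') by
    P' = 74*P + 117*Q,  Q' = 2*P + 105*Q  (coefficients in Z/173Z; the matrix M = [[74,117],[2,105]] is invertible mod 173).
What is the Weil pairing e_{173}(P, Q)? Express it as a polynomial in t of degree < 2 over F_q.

The 173-Weil pairing on E[173] over F_{84922102225913} is alternating-bilinear: e_{173}(P',Q') = e_{173}(P,Q)^det(M).
So e_{173}(P,Q) = e_{173}(P',Q')^{66}, since 97*66 = 1 mod 173.
Montgomery->Weierstrass: x_W = 10729362972084*x+17288385763944, y_W=10729362972084*y on F_{84922102225913}; lands on y^2=x^3+74938259446054*x.
Run Miller on y^2=x^3+74938259446054*x over F_{84922102225913}: ladder 10101101 (8 bits); e = f_P(D_Q)/f_Q(D_P).
e_{173}(P',Q') = 41812648063876 + 14773135958722*t.
(41812648063876 + 14773135958722*t)^{66} mod (84922102225913,f) = 20985787178575 + 12395134084902*t.

20985787178575 + 12395134084902*t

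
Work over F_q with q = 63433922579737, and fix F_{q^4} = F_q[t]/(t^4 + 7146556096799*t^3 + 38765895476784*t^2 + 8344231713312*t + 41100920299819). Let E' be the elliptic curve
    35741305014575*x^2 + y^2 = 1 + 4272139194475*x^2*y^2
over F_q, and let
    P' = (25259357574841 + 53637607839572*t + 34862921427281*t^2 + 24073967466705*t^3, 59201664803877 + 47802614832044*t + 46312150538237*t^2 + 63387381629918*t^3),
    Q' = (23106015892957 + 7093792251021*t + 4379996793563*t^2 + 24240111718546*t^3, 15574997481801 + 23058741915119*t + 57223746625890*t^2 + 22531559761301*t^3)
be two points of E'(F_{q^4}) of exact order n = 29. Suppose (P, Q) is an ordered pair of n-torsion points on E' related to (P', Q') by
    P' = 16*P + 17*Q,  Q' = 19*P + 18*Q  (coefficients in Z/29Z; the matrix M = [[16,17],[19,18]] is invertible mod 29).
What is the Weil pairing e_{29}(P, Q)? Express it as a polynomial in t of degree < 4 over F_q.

44021221087557 + 21856272895140*t + 62522320890477*t^2 + 39859612630629*t^3

e_{29} is bilinear + alternating on E[29], so e_{29}(16*P + 17*Q, 19*P + 18*Q) = e_{29}(P,Q)^(16*18-17*19).
16*18 - 17*19 = -35; reduced mod 29: det = 23, inverse 24.
Edwards a_E,d_E -> Montgomery A=54733720350303,B=28626025316609 -> Weierstrass 4014261608137,0 via alpha=6668907368175,beta=7867291455025.
Build f_{29,P'} and f_{29,Q'} via the 5-bit ladder of 29=11101_2; evaluate at shifted divisors; quotient in F_{63433922579737^4}.
e_{29}(P',Q') = 33560600045492 + 18269989006943*t + 43731274601629*t^2 + 54498153386981*t^3.
e_{29}(P,Q) = (33560600045492 + 18269989006943*t + 43731274601629*t^2 + 54498153386981*t^3)^{24} = 44021221087557 + 21856272895140*t + 62522320890477*t^2 + 39859612630629*t^3.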